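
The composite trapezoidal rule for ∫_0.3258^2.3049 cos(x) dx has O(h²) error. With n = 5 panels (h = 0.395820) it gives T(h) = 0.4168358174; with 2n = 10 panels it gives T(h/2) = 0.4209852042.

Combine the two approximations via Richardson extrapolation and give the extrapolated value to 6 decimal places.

0.422368

r = 2, so 2^r = 4.
4 × 0.4209852042 − 0.4168358174 = 1.2671049994
Divide by 2^2 − 1 = 3.
Extrapolated: 1.2671049994 / 3 = 0.4223683331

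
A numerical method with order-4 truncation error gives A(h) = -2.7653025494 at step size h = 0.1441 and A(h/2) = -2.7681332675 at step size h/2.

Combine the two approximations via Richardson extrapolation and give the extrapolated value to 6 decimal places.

-2.768322

Method order is 4; weight 2^4 = 16.
Weighted: (-44.2901322800) − (-2.7653025494) = -41.5248297306
Extrapolated: (-41.5248297306) / 15 = -2.7683219820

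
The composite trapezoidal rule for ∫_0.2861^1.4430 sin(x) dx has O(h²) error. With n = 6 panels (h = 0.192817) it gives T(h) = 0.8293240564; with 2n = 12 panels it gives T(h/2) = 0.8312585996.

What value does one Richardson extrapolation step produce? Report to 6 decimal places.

0.831903

r = 2: numerator weight 4, denominator 3.
Difference of the inputs: 0.8312585996 − 0.8293240564 = 0.0019345432
Correction (A(h/2) − A(h))/(4 − 1) = 0.0019345432/3 = 0.0006448477
R = A(h/2) + (A(h/2) − A(h))/3 = 0.8312585996 + 0.0006448477 = 0.8319034473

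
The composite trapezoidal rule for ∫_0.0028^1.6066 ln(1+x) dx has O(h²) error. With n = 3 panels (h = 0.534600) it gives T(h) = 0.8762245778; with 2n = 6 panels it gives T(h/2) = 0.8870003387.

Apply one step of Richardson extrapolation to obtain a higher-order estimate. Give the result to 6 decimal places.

0.890592

With r = 2 the leading error scales as h^2, so the weight is 2^2 = 4.
4·0.8870003387 = 3.5480013548; subtract 0.8762245778 → 2.6717767770
Divide by 2^2 − 1 = 3.
R = 2.6717767770/3 = 0.8905922590
Shift from A(h/2): +0.0035919203.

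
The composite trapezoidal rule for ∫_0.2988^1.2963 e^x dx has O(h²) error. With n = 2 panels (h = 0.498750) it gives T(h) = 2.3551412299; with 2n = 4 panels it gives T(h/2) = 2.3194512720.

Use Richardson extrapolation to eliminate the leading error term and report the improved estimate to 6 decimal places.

2.307555

r = 2: numerator weight 4, denominator 3.
Numerator 4*A(h/2) − A(h) = 4*2.3194512720 − 2.3551412299 = 6.9226638581
Denominator 4 − 1 = 3.
So the Richardson estimate is 2.3075546194.
Correction |R − A(h/2)| = 1.190e-02; gap |A(h/2) − A(h)| = 3.569e-02.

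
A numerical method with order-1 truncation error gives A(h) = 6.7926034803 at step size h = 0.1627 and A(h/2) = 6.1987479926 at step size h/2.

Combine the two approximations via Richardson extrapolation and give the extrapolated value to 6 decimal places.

Method order is 1; weight 2^1 = 2.
Weighted: 12.3974959852 − 6.7926034803 = 5.6048925049
R = 5.6048925049/1 = 5.6048925049

5.604893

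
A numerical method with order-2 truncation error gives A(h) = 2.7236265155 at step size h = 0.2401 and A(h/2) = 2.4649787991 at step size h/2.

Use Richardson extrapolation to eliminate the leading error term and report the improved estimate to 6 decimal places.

2.378763

Method order is 2; weight 2^2 = 4.
Top: 4(2.4649787991) − (2.7236265155) = 7.1362886809
Extrapolated: 7.1362886809 / 3 = 2.3787628936
Gap between inputs: 2.586e-01; correction applied: −0.0862159055.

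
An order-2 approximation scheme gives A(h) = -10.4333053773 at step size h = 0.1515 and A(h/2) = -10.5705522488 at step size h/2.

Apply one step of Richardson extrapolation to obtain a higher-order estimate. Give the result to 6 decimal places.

-10.616301

r = 2, so 2^r = 4.
4*(-10.5705522488) = -42.2822089952; (-42.2822089952) − (-10.4333053773) = -31.8489036179
Divide by 2^2 − 1 = 3.
So the Richardson estimate is -10.6163012060.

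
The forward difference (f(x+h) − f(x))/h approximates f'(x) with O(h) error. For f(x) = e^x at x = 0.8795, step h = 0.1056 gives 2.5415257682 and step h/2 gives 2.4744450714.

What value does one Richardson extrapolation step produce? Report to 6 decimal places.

2.407364

With r = 1 the leading error scales as h^1, so the weight is 2^1 = 2.
Numerator 2*A(h/2) − A(h) = 2*2.4744450714 − 2.5415257682 = 2.4073643746
Divide by 2^1 − 1 = 1.
R = 2.4073643746/1 = 2.4073643746
Correction |R − A(h/2)| = 6.708e-02; gap |A(h/2) − A(h)| = 6.708e-02.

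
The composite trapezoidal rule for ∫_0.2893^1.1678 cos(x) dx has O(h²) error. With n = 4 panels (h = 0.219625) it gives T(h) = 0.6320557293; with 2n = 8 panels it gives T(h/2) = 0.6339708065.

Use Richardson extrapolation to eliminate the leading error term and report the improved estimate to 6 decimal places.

Order 2 gives 2^r = 4 and 2^r − 1 = 3.
4×0.6339708065 − 0.6320557293 = 1.9038274967
1.9038274967 ÷ 3 = 0.6346091656
Shift from A(h/2): +0.0006383591.

0.634609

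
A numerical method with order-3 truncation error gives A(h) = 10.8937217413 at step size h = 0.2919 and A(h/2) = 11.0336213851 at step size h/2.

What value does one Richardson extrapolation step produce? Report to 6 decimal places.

r = 3: numerator weight 8, denominator 7.
Top: 8(11.0336213851) − (10.8937217413) = 77.3752493395
Extrapolated: 77.3752493395 / 7 = 11.0536070485

11.053607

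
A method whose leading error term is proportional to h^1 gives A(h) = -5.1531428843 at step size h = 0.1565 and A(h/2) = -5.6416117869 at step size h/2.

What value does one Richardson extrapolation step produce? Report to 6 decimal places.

Method order is 1; weight 2^1 = 2.
A(h/2) − A(h) = -5.6416117869 − (-5.1531428843) = -0.4884689026
Correction (A(h/2) − A(h))/(2 − 1) = (-0.4884689026)/1 = -0.4884689026
R = -5.6416117869 − 0.4884689026 = -6.1300806895
Gap between inputs: 4.885e-01; correction applied: −0.4884689026.

-6.130081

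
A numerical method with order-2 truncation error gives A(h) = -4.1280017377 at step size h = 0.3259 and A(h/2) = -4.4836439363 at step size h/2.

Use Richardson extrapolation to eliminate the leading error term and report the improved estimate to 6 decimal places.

Error is O(h^2); halving h shrinks it by 2^2 = 4.
Weighted: (-17.9345757452) − (-4.1280017377) = -13.8065740075
(4*(-4.4836439363) − (-4.1280017377))/(4 − 1) = -4.6021913358
Gap between inputs: 3.556e-01; correction applied: −0.1185473995.

-4.602191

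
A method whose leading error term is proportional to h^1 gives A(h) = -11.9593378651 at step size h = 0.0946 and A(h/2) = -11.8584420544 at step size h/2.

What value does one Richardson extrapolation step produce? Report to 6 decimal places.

-11.757546

The method has order 1: 2^1 = 2.
Weighted: (-23.7168841088) − (-11.9593378651) = -11.7575462437
Extrapolated: (-11.7575462437) / 1 = -11.7575462437
Gap between inputs: 1.009e-01; correction applied: +0.1008958107.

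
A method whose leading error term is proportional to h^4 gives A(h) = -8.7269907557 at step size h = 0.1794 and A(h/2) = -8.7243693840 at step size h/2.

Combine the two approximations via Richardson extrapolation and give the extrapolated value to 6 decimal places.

Order 4 gives 2^r = 16 and 2^r − 1 = 15.
2^4×A(h/2) = -139.5899101440; minus A(h) gives -130.8629193883.
Divide by 2^4 − 1 = 15.
Result: -8.7241946259

-8.724195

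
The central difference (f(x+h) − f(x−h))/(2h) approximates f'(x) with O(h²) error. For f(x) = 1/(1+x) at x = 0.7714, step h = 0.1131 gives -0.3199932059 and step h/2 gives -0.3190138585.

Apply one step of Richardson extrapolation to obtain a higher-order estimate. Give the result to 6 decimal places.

-0.318687

r = 2, so 2^r = 4.
Weighted: (-1.2760554340) − (-0.3199932059) = -0.9560622281
R = (-0.9560622281)/3 = -0.3186874094
Gap between inputs: 9.793e-04; correction applied: +0.0003264491.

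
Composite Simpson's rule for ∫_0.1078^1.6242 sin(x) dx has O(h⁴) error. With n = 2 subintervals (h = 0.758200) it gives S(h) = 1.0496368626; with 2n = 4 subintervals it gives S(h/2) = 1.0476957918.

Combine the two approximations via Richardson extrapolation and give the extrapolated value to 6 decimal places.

1.047566

Order 4 gives 2^r = 16 and 2^r − 1 = 15.
Difference of the inputs: 1.0476957918 − 1.0496368626 = -0.0019410708
Correction (A(h/2) − A(h))/(16 − 1) = (-0.0019410708)/15 = -0.0001294047
R = 1.0476957918 − 0.0001294047 = 1.0475663871
Gap between inputs: 1.941e-03; correction applied: −0.0001294047.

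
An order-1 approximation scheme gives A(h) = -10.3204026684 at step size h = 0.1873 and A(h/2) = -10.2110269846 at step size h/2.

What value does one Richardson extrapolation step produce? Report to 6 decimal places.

Method order is 1; weight 2^1 = 2.
Numerator 2 × A(h/2) − A(h) = 2 × (-10.2110269846) − (-10.3204026684) = -10.1016513008
Denominator 2 − 1 = 1.
So the Richardson estimate is -10.1016513008.
Gap between inputs: 1.094e-01; correction applied: +0.1093756838.

-10.101651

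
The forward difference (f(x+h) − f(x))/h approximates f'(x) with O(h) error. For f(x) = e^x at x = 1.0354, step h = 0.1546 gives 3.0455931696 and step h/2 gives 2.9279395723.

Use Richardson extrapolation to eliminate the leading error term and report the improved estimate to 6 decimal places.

2.810286

Error is O(h^1); halving h shrinks it by 2^1 = 2.
Weighted: 5.8558791446 − 3.0455931696 = 2.8102859750
(2*2.9279395723 − 3.0455931696)/(2 − 1) = 2.8102859750
Gap between inputs: 1.177e-01; correction applied: −0.1176535973.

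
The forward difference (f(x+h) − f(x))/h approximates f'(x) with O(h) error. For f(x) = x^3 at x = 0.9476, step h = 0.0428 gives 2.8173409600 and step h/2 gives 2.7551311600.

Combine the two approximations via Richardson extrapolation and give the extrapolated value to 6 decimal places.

Method order is 1; weight 2^1 = 2.
2×2.7551311600 − 2.8173409600 = 2.6929213600
2.6929213600 ÷ 1 = 2.6929213600

2.692921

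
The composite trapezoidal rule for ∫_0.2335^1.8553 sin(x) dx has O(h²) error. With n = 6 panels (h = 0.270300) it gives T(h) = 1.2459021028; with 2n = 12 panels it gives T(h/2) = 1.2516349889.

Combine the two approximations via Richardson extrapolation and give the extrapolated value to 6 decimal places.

With r = 2 the leading error scales as h^2, so the weight is 2^2 = 4.
Weighted: 5.0065399556 − 1.2459021028 = 3.7606378528
Extrapolated: 3.7606378528 / 3 = 1.2535459509

1.253546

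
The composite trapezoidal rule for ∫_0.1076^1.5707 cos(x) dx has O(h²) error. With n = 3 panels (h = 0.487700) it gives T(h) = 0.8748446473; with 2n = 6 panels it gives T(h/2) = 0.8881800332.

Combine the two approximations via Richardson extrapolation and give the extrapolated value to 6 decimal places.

Order 2 gives 2^r = 4 and 2^r − 1 = 3.
Weighted: 3.5527201328 − 0.8748446473 = 2.6778754855
(4·0.8881800332 − 0.8748446473)/(4 − 1) = 0.8926251618
Correction |R − A(h/2)| = 4.445e-03; gap |A(h/2) − A(h)| = 1.334e-02.

0.892625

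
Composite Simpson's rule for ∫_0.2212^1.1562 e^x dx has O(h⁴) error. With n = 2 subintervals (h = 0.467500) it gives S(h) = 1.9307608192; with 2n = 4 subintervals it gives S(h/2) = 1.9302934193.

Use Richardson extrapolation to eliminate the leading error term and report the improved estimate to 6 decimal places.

1.930262

Method order is 4; weight 2^4 = 16.
Numerator 16·A(h/2) − A(h) = 16·1.9302934193 − 1.9307608192 = 28.9539338896
Divide by 2^4 − 1 = 15.
R = 28.9539338896/15 = 1.9302622593
Correction |R − A(h/2)| = 3.116e-05; gap |A(h/2) − A(h)| = 4.674e-04.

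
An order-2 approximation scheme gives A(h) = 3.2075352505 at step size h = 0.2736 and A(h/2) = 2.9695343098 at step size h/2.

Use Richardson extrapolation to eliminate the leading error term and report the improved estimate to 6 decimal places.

Error is O(h^2); halving h shrinks it by 2^2 = 4.
Weighted: 11.8781372392 − 3.2075352505 = 8.6706019887
(4·2.9695343098 − 3.2075352505)/(4 − 1) = 2.8902006629
Correction |R − A(h/2)| = 7.933e-02; gap |A(h/2) − A(h)| = 2.380e-01.

2.890201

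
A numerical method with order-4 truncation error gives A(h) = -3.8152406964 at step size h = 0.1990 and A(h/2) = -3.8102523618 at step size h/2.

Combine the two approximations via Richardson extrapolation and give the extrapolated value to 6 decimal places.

Method order is 4; weight 2^4 = 16.
Top: 16(-3.8102523618) − (-3.8152406964) = -57.1487970924
Denominator 16 − 1 = 15.
(16*(-3.8102523618) − (-3.8152406964))/(16 − 1) = -3.8099198062

-3.809920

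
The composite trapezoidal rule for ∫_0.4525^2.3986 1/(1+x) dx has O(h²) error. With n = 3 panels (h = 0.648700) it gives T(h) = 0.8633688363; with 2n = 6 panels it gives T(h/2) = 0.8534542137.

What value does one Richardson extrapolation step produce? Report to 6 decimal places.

0.850149

With r = 2 the leading error scales as h^2, so the weight is 2^2 = 4.
Weighted: 3.4138168548 − 0.8633688363 = 2.5504480185
2.5504480185 ÷ 3 = 0.8501493395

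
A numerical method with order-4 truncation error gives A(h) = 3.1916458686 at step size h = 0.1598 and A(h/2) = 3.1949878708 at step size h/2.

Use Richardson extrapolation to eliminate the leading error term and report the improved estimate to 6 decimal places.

Method order is 4; weight 2^4 = 16.
16·3.1949878708 = 51.1198059328; subtract 3.1916458686 → 47.9281600642
Denominator 16 − 1 = 15.
(16·3.1949878708 − 3.1916458686)/(16 − 1) = 3.1952106709
Correction |R − A(h/2)| = 2.228e-04; gap |A(h/2) − A(h)| = 3.342e-03.

3.195211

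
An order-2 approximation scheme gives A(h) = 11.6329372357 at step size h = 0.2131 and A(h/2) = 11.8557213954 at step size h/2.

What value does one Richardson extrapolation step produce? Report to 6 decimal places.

The method has order 2: 2^2 = 4.
4*11.8557213954 = 47.4228855816; 47.4228855816 − 11.6329372357 = 35.7899483459
(4*11.8557213954 − 11.6329372357)/(4 − 1) = 11.9299827820

11.929983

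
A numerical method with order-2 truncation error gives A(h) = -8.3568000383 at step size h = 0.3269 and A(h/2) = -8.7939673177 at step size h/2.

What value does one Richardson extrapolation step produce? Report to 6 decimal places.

-8.939690

r = 2: numerator weight 4, denominator 3.
Numerator 4·A(h/2) − A(h) = 4·(-8.7939673177) − (-8.3568000383) = -26.8190692325
Divide by 2^2 − 1 = 3.
Extrapolated: (-26.8190692325) / 3 = -8.9396897442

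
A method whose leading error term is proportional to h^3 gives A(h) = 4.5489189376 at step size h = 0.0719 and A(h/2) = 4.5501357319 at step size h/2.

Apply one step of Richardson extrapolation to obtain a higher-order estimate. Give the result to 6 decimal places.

4.550310

Order 3 gives 2^r = 8 and 2^r − 1 = 7.
Top: 8(4.5501357319) − (4.5489189376) = 31.8521669176
Extrapolated: 31.8521669176 / 7 = 4.5503095597
Correction |R − A(h/2)| = 1.738e-04; gap |A(h/2) − A(h)| = 1.217e-03.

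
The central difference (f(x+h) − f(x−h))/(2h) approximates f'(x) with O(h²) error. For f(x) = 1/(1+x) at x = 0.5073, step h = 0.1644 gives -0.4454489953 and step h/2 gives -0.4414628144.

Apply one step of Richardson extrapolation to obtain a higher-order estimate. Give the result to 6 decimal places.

-0.440134

The method has order 2: 2^2 = 4.
4×(-0.4414628144) = -1.7658512576; (-1.7658512576) − (-0.4454489953) = -1.3204022623
Divide by 2^2 − 1 = 3.
Extrapolated: (-1.3204022623) / 3 = -0.4401340874
Gap between inputs: 3.986e-03; correction applied: +0.0013287270.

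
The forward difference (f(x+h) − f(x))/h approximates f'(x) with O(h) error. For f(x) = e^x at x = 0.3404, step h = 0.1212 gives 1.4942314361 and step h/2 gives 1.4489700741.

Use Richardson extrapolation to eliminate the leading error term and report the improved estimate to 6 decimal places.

1.403709

The method has order 1: 2^1 = 2.
2*1.4489700741 = 2.8979401482; subtract 1.4942314361 → 1.4037087121
Denominator 2 − 1 = 1.
Result: 1.4037087121
Correction |R − A(h/2)| = 4.526e-02; gap |A(h/2) − A(h)| = 4.526e-02.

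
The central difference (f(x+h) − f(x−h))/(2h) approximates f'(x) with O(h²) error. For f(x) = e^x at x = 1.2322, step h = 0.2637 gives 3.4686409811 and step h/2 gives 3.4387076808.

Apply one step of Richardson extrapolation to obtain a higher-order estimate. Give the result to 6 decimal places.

r = 2: numerator weight 4, denominator 3.
4×3.4387076808 − 3.4686409811 = 10.2861897421
Divide by 2^2 − 1 = 3.
Result: 3.4287299140

3.428730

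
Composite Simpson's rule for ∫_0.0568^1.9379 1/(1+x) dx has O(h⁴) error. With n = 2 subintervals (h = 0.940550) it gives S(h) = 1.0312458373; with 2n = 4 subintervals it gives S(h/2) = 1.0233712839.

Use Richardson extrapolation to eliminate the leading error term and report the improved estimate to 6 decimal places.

Leading term ∝ h^4; use weight 16 = 2^4.
Top: 16(1.0233712839) − (1.0312458373) = 15.3426947051
Divide by 2^4 − 1 = 15.
R = 15.3426947051/15 = 1.0228463137

1.022846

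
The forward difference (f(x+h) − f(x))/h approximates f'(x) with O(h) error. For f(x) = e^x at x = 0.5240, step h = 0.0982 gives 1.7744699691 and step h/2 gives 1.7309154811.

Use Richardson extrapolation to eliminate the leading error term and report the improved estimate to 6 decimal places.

1.687361

Method order is 1; weight 2^1 = 2.
2·1.7309154811 = 3.4618309622; subtract 1.7744699691 → 1.6873609931
Divide by 2^1 − 1 = 1.
(2·1.7309154811 − 1.7744699691)/(2 − 1) = 1.6873609931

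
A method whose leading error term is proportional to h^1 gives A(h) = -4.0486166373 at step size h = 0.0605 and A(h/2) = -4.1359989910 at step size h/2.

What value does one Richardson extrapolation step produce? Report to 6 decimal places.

With r = 1 the leading error scales as h^1, so the weight is 2^1 = 2.
2 × (-4.1359989910) = -8.2719979820; subtract (-4.0486166373) → -4.2233813447
Extrapolated: (-4.2233813447) / 1 = -4.2233813447

-4.223381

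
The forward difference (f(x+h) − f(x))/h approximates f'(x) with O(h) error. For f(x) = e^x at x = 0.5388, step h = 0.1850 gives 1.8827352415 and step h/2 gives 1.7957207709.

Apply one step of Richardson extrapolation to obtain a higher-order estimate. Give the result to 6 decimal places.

r = 1: numerator weight 2, denominator 1.
2·1.7957207709 − 1.8827352415 = 1.7087063003
R = 1.7087063003/1 = 1.7087063003
Shift from A(h/2): −0.0870144706.

1.708706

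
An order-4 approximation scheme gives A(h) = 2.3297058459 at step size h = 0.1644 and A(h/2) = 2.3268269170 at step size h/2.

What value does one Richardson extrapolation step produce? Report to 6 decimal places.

r = 4: numerator weight 16, denominator 15.
Numerator 16×A(h/2) − A(h) = 16×2.3268269170 − 2.3297058459 = 34.8995248261
Denominator 16 − 1 = 15.
Extrapolated: 34.8995248261 / 15 = 2.3266349884
Gap between inputs: 2.879e-03; correction applied: −0.0001919286.

2.326635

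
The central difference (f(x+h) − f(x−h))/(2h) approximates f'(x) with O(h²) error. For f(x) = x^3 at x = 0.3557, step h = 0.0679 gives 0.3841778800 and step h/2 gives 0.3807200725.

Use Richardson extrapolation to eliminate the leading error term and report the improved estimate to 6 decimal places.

0.379567

With r = 2 the leading error scales as h^2, so the weight is 2^2 = 4.
Numerator 4 × A(h/2) − A(h) = 4 × 0.3807200725 − 0.3841778800 = 1.1387024100
R = 1.1387024100/3 = 0.3795674700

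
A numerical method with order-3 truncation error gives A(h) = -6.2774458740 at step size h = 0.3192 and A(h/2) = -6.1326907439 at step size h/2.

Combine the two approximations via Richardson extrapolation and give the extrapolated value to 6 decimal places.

r = 3, so 2^r = 8.
A(h/2) − A(h) = -6.1326907439 − (-6.2774458740) = 0.1447551301
Divide by 2^3 − 1 = 7: 0.1447551301/7 = 0.0206793043
R = -6.1326907439 + 0.0206793043 = -6.1120114396
Gap between inputs: 1.448e-01; correction applied: +0.0206793043.

-6.112011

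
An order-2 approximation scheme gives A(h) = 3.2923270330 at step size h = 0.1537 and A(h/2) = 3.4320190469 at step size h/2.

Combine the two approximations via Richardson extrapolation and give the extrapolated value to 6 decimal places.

3.478583

With r = 2 the leading error scales as h^2, so the weight is 2^2 = 4.
2^2·A(h/2) = 13.7280761876; minus A(h) gives 10.4357491546.
10.4357491546 ÷ 3 = 3.4785830515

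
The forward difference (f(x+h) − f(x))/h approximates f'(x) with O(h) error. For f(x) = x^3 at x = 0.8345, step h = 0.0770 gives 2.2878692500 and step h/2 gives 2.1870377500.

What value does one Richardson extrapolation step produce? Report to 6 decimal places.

2.086206

Method order is 1; weight 2^1 = 2.
Numerator 2*A(h/2) − A(h) = 2*2.1870377500 − 2.2878692500 = 2.0862062500
Denominator 2 − 1 = 1.
Result: 2.0862062500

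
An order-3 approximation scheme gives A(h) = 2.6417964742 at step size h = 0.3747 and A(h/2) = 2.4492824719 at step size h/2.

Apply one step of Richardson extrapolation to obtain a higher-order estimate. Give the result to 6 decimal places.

r = 3: numerator weight 8, denominator 7.
8*2.4492824719 = 19.5942597752; subtract 2.6417964742 → 16.9524633010
16.9524633010 ÷ 7 = 2.4217804716

2.421780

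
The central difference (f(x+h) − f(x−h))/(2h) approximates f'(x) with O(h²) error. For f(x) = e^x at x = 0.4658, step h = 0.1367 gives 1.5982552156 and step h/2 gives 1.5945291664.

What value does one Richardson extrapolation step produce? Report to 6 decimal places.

1.593287

With r = 2 the leading error scales as h^2, so the weight is 2^2 = 4.
Top: 4(1.5945291664) − (1.5982552156) = 4.7798614500
(4·1.5945291664 − 1.5982552156)/(4 − 1) = 1.5932871500
Gap between inputs: 3.726e-03; correction applied: −0.0012420164.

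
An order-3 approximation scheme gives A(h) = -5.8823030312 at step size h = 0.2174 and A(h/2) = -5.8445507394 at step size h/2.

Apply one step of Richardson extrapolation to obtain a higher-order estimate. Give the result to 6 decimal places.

-5.839158

Leading term ∝ h^3; use weight 8 = 2^3.
A(h/2) − A(h) = -5.8445507394 − (-5.8823030312) = 0.0377522918
Divide by 2^3 − 1 = 7: 0.0377522918/7 = 0.0053931845
R = -5.8445507394 + 0.0053931845 = -5.8391575549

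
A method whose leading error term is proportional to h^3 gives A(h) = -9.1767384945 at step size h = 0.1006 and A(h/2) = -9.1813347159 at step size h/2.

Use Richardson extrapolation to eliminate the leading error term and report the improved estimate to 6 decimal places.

Method order is 3; weight 2^3 = 8.
8×(-9.1813347159) = -73.4506777272; subtract (-9.1767384945) → -64.2739392327
R = (-64.2739392327)/7 = -9.1819913190
Shift from A(h/2): −0.0006566031.

-9.181991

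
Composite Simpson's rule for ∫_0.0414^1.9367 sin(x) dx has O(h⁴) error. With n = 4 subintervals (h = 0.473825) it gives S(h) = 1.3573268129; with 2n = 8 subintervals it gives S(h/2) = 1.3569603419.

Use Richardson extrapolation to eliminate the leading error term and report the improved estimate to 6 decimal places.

Method order is 4; weight 2^4 = 16.
Numerator 16 × A(h/2) − A(h) = 16 × 1.3569603419 − 1.3573268129 = 20.3540386575
R = 20.3540386575/15 = 1.3569359105
Shift from A(h/2): −0.0000244314.

1.356936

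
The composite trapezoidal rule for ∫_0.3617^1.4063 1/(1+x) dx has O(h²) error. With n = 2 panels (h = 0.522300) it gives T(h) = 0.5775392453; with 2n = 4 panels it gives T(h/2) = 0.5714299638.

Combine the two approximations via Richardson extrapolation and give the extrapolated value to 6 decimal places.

Leading term ∝ h^2; use weight 4 = 2^2.
A(h/2) − A(h) = 0.5714299638 − 0.5775392453 = -0.0061092815
Correction (A(h/2) − A(h))/(4 − 1) = (-0.0061092815)/3 = -0.0020364272
R = 0.5714299638 − 0.0020364272 = 0.5693935366

0.569394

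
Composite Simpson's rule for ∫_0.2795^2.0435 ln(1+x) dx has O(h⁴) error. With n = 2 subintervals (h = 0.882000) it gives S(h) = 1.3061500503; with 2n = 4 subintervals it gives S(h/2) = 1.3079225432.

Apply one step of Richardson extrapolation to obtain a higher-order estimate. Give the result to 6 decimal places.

1.308041

Order 4 gives 2^r = 16 and 2^r − 1 = 15.
2^4×A(h/2) = 20.9267606912; minus A(h) gives 19.6206106409.
Divide by 2^4 − 1 = 15.
(16×1.3079225432 − 1.3061500503)/(16 − 1) = 1.3080407094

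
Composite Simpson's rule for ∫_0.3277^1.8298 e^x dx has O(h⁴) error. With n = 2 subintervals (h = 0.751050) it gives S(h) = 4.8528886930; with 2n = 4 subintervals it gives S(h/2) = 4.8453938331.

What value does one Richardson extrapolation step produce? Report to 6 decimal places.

4.844894

The method has order 4: 2^4 = 16.
16×4.8453938331 − 4.8528886930 = 72.6734126366
Denominator 16 − 1 = 15.
Extrapolated: 72.6734126366 / 15 = 4.8448941758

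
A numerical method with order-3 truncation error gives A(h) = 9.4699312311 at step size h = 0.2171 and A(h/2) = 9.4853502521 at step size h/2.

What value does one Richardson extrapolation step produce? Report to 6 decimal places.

Method order is 3; weight 2^3 = 8.
Difference of the inputs: 9.4853502521 − 9.4699312311 = 0.0154190210
Divide by 2^3 − 1 = 7: 0.0154190210/7 = 0.0022027173
R = 9.4853502521 + 0.0022027173 = 9.4875529694
Gap between inputs: 1.542e-02; correction applied: +0.0022027173.

9.487553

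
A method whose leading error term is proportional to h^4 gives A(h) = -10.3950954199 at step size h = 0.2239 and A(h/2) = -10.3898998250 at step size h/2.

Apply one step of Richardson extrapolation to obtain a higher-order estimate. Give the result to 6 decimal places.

Method order is 4; weight 2^4 = 16.
Top: 16(-10.3898998250) − (-10.3950954199) = -155.8433017801
Denominator 16 − 1 = 15.
R = (-155.8433017801)/15 = -10.3895534520
Correction |R − A(h/2)| = 3.464e-04; gap |A(h/2) − A(h)| = 5.196e-03.

-10.389553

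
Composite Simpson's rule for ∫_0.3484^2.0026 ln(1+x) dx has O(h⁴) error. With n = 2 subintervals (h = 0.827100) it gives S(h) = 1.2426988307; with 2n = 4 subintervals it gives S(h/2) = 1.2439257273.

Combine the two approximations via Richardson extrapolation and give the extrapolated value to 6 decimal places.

1.244008

r = 4, so 2^r = 16.
16·1.2439257273 = 19.9028116368; subtract 1.2426988307 → 18.6601128061
R = 18.6601128061/15 = 1.2440075204
Gap between inputs: 1.227e-03; correction applied: +0.0000817931.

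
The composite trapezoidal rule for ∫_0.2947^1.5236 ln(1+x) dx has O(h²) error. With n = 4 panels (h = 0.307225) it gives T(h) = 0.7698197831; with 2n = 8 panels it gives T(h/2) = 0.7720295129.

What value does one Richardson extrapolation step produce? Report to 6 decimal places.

Order 2 gives 2^r = 4 and 2^r − 1 = 3.
Top: 4(0.7720295129) − (0.7698197831) = 2.3182982685
(4×0.7720295129 − 0.7698197831)/(4 − 1) = 0.7727660895

0.772766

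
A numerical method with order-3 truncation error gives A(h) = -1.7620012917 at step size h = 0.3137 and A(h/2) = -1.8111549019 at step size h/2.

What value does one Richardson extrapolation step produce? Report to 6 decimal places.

-1.818177

Method order is 3; weight 2^3 = 8.
A(h/2) − A(h) = -1.8111549019 − (-1.7620012917) = -0.0491536102
Divide by 2^3 − 1 = 7: (-0.0491536102)/7 = -0.0070219443
R = -1.8111549019 − 0.0070219443 = -1.8181768462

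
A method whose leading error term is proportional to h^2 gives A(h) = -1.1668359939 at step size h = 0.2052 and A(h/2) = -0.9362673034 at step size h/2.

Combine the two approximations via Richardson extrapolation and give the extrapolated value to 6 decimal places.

-0.859411

Leading term ∝ h^2; use weight 4 = 2^2.
Top: 4(-0.9362673034) − (-1.1668359939) = -2.5782332197
Denominator 4 − 1 = 3.
Extrapolated: (-2.5782332197) / 3 = -0.8594110732
Shift from A(h/2): +0.0768562302.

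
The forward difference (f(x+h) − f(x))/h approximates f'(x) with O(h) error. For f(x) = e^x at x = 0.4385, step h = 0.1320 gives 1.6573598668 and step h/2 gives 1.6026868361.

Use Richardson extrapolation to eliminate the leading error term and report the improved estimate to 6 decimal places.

1.548014

Method order is 1; weight 2^1 = 2.
Numerator 2 × A(h/2) − A(h) = 2 × 1.6026868361 − 1.6573598668 = 1.5480138054
Extrapolated: 1.5480138054 / 1 = 1.5480138054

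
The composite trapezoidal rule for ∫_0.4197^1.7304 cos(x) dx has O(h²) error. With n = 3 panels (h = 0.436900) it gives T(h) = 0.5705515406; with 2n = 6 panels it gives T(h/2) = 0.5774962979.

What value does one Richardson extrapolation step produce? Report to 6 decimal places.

0.579811

Leading term ∝ h^2; use weight 4 = 2^2.
Weighted: 2.3099851916 − 0.5705515406 = 1.7394336510
Divide by 2^2 − 1 = 3.
Result: 0.5798112170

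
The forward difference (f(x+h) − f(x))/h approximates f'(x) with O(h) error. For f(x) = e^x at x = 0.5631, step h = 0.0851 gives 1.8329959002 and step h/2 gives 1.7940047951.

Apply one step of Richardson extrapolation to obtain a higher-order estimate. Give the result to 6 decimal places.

r = 1, so 2^r = 2.
Weighted: 3.5880095902 − 1.8329959002 = 1.7550136900
Denominator 2 − 1 = 1.
(2*1.7940047951 − 1.8329959002)/(2 − 1) = 1.7550136900

1.755014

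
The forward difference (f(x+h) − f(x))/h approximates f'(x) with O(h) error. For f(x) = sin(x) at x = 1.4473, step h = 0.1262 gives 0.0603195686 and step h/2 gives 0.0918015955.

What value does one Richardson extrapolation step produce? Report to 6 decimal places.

0.123284

Method order is 1; weight 2^1 = 2.
2·0.0918015955 = 0.1836031910; 0.1836031910 − 0.0603195686 = 0.1232836224
Divide by 2^1 − 1 = 1.
R = 0.1232836224/1 = 0.1232836224
Gap between inputs: 3.148e-02; correction applied: +0.0314820269.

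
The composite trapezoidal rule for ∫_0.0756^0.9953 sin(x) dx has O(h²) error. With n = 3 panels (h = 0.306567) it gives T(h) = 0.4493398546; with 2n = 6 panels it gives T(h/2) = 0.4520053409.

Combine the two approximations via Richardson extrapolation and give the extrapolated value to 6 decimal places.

With r = 2 the leading error scales as h^2, so the weight is 2^2 = 4.
Top: 4(0.4520053409) − (0.4493398546) = 1.3586815090
Divide by 2^2 − 1 = 3.
Result: 0.4528938363

0.452894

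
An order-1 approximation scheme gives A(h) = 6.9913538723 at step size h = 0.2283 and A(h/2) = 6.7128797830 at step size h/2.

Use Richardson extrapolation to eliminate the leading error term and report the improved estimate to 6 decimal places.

6.434406

Method order is 1; weight 2^1 = 2.
2*6.7128797830 = 13.4257595660; 13.4257595660 − 6.9913538723 = 6.4344056937
Extrapolated: 6.4344056937 / 1 = 6.4344056937
Correction |R − A(h/2)| = 2.785e-01; gap |A(h/2) − A(h)| = 2.785e-01.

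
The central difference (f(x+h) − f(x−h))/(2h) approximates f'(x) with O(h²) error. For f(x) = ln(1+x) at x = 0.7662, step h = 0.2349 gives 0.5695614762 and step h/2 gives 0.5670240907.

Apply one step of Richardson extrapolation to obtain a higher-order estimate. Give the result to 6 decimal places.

r = 2: numerator weight 4, denominator 3.
Top: 4(0.5670240907) − (0.5695614762) = 1.6985348866
1.6985348866 ÷ 3 = 0.5661782955

0.566178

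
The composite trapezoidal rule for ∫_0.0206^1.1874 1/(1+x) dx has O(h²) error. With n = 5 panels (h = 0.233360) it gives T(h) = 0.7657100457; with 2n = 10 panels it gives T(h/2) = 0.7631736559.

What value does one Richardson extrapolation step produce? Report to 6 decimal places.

0.762328

r = 2: numerator weight 4, denominator 3.
4×0.7631736559 = 3.0526946236; 3.0526946236 − 0.7657100457 = 2.2869845779
Extrapolated: 2.2869845779 / 3 = 0.7623281926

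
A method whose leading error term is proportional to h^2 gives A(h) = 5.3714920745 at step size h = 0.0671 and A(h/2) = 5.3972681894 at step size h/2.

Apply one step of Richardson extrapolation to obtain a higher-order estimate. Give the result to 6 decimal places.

Order 2 gives 2^r = 4 and 2^r − 1 = 3.
4×5.3972681894 − 5.3714920745 = 16.2175806831
R = 16.2175806831/3 = 5.4058602277

5.405860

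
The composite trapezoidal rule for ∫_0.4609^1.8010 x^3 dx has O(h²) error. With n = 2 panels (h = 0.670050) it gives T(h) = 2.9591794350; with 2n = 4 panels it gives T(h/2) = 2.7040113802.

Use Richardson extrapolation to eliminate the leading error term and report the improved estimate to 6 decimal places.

2.618955

The method has order 2: 2^2 = 4.
Numerator 4 × A(h/2) − A(h) = 4 × 2.7040113802 − 2.9591794350 = 7.8568660858
Extrapolated: 7.8568660858 / 3 = 2.6189553619
Shift from A(h/2): −0.0850560183.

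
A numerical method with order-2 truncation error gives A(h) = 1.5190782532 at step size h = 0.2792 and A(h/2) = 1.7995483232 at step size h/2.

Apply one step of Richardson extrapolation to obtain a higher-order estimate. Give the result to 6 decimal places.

1.893038

r = 2: numerator weight 4, denominator 3.
4·1.7995483232 − 1.5190782532 = 5.6791150396
Extrapolated: 5.6791150396 / 3 = 1.8930383465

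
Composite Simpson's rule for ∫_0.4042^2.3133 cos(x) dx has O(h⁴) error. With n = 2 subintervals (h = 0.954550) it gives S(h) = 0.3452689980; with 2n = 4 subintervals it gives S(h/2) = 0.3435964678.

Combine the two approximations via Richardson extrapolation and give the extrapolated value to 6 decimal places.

0.343485

r = 4: numerator weight 16, denominator 15.
16×0.3435964678 − 0.3452689980 = 5.1522744868
Denominator 16 − 1 = 15.
So the Richardson estimate is 0.3434849658.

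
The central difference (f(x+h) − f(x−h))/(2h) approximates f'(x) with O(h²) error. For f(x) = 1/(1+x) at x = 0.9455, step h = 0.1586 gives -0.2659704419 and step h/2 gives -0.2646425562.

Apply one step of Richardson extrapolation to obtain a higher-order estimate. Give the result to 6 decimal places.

Error is O(h^2); halving h shrinks it by 2^2 = 4.
Weighted: (-1.0585702248) − (-0.2659704419) = -0.7925997829
Divide by 2^2 − 1 = 3.
Result: -0.2641999276

-0.264200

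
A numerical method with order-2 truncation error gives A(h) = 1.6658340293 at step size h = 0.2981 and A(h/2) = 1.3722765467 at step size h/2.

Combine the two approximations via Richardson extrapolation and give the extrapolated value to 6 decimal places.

Error is O(h^2); halving h shrinks it by 2^2 = 4.
4*1.3722765467 = 5.4891061868; 5.4891061868 − 1.6658340293 = 3.8232721575
(4*1.3722765467 − 1.6658340293)/(4 − 1) = 1.2744240525

1.274424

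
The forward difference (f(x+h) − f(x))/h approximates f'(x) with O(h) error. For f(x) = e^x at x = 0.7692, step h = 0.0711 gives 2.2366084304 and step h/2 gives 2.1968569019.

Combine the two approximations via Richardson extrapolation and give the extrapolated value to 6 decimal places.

2.157105

Order 1 gives 2^r = 2 and 2^r − 1 = 1.
Weighted: 4.3937138038 − 2.2366084304 = 2.1571053734
2.1571053734 ÷ 1 = 2.1571053734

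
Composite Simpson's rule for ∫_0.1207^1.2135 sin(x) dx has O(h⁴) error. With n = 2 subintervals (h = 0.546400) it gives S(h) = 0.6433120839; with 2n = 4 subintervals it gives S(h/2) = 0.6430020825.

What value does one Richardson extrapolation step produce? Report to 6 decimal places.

Error is O(h^4); halving h shrinks it by 2^4 = 16.
Weighted: 10.2880333200 − 0.6433120839 = 9.6447212361
Denominator 16 − 1 = 15.
Result: 0.6429814157
Gap between inputs: 3.100e-04; correction applied: −0.0000206668.

0.642981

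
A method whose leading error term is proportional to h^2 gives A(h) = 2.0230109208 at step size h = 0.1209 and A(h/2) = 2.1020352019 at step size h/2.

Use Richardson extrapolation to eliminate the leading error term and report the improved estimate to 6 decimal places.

2.128377

Method order is 2; weight 2^2 = 4.
Top: 4(2.1020352019) − (2.0230109208) = 6.3851298868
Denominator 4 − 1 = 3.
6.3851298868 ÷ 3 = 2.1283766289
Correction |R − A(h/2)| = 2.634e-02; gap |A(h/2) − A(h)| = 7.902e-02.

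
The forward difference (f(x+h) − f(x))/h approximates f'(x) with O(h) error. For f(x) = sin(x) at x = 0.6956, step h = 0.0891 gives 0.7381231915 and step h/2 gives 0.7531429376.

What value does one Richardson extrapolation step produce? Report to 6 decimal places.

0.768163

r = 1, so 2^r = 2.
Weighted: 1.5062858752 − 0.7381231915 = 0.7681626837
Divide by 2^1 − 1 = 1.
So the Richardson estimate is 0.7681626837.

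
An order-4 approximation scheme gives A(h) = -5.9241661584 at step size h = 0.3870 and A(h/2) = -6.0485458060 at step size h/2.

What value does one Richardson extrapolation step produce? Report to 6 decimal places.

-6.056838

With r = 4 the leading error scales as h^4, so the weight is 2^4 = 16.
16×(-6.0485458060) = -96.7767328960; (-96.7767328960) − (-5.9241661584) = -90.8525667376
Denominator 16 − 1 = 15.
R = (-90.8525667376)/15 = -6.0568377825
Shift from A(h/2): −0.0082919765.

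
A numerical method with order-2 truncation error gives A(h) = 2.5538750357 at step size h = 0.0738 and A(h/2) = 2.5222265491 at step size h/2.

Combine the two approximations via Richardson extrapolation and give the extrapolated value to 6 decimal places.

2.511677

r = 2: numerator weight 4, denominator 3.
4·2.5222265491 = 10.0889061964; 10.0889061964 − 2.5538750357 = 7.5350311607
Extrapolated: 7.5350311607 / 3 = 2.5116770536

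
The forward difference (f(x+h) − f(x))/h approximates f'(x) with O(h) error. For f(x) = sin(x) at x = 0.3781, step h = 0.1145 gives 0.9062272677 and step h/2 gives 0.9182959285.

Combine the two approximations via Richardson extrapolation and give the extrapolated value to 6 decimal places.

0.930365

r = 1: numerator weight 2, denominator 1.
2*0.9182959285 = 1.8365918570; 1.8365918570 − 0.9062272677 = 0.9303645893
0.9303645893 ÷ 1 = 0.9303645893
Correction |R − A(h/2)| = 1.207e-02; gap |A(h/2) − A(h)| = 1.207e-02.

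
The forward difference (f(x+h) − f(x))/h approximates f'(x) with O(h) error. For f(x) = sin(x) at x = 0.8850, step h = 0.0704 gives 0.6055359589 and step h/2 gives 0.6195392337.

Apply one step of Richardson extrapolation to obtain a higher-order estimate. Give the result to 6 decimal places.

r = 1: numerator weight 2, denominator 1.
2×0.6195392337 − 0.6055359589 = 0.6335425085
(2×0.6195392337 − 0.6055359589)/(2 − 1) = 0.6335425085

0.633543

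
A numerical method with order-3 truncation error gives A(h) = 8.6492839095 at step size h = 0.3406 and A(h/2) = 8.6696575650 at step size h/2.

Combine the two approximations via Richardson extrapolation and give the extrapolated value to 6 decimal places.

r = 3, so 2^r = 8.
8*8.6696575650 = 69.3572605200; subtract 8.6492839095 → 60.7079766105
Extrapolated: 60.7079766105 / 7 = 8.6725680872

8.672568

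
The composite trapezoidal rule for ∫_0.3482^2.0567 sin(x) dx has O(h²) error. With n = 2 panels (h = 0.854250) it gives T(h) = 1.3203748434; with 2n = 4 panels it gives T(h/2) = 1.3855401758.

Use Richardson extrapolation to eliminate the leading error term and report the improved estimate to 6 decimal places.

Leading term ∝ h^2; use weight 4 = 2^2.
4*1.3855401758 − 1.3203748434 = 4.2217858598
Denominator 4 − 1 = 3.
So the Richardson estimate is 1.4072619533.

1.407262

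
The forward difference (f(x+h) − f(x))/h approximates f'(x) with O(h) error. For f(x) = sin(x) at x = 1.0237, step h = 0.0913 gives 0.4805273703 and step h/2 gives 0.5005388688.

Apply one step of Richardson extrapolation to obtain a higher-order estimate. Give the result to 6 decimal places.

r = 1: numerator weight 2, denominator 1.
2 × 0.5005388688 = 1.0010777376; 1.0010777376 − 0.4805273703 = 0.5205503673
Divide by 2^1 − 1 = 1.
(2 × 0.5005388688 − 0.4805273703)/(2 − 1) = 0.5205503673

0.520550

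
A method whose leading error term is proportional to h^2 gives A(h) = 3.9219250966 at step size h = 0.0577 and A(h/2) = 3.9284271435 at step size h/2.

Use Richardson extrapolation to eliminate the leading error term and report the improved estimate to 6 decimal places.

r = 2, so 2^r = 4.
4*3.9284271435 = 15.7137085740; 15.7137085740 − 3.9219250966 = 11.7917834774
Divide by 2^2 − 1 = 3.
(4*3.9284271435 − 3.9219250966)/(4 − 1) = 3.9305944925
Correction |R − A(h/2)| = 2.167e-03; gap |A(h/2) − A(h)| = 6.502e-03.

3.930594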